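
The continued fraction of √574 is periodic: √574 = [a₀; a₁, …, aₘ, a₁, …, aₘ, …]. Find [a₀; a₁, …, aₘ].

[23; 1, 22, 1, 46]

a₀ = ⌊√574⌋ = 23.
With m₀=0, d₀=1 and mₖ₊₁ = dₖaₖ − mₖ, dₖ₊₁ = (n − mₖ₊₁²)/dₖ, aₖ₊₁ = ⌊(a₀+mₖ₊₁)/dₖ₊₁⌋:
  k=1: m=23, d=45, a=1
  k=2: m=22, d=2, a=22
  k=3: m=22, d=45, a=1
  k=4: m=23, d=1, a=46
d=1 and a=2a₀=46 at k=4, so the next step gives (m, d) = (23, 45) again — its k=1 value — and the period has length 4.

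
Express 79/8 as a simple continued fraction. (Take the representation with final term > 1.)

79 = 9×8 + 7
8 = 1×7 + 1
7 = 7×1 + 0  (stop)
So 79/8 = [9; 1, 7].

[9; 1, 7]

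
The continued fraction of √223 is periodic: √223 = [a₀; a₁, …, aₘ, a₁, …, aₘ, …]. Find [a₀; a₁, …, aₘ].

a₀ = ⌊√223⌋ = 14.
With m₀=0, d₀=1 and mₖ₊₁ = dₖaₖ − mₖ, dₖ₊₁ = (n − mₖ₊₁²)/dₖ, aₖ₊₁ = ⌊(a₀+mₖ₊₁)/dₖ₊₁⌋:
  k=1: m=14, d=27, a=1
  k=2: m=13, d=2, a=13
  k=3: m=13, d=27, a=1
  k=4: m=14, d=1, a=28
d=1 and a=2a₀=28 at k=4, so the next step gives (m, d) = (14, 27) again — its k=1 value — and the period has length 4.

[14; 1, 13, 1, 28]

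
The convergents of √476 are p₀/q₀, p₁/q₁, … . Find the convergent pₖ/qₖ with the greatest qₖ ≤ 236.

2509/115

√476 = [21; 1, 4, 2, 10, 2, 4, 1, 42, …] (period length 8).
Convergents:
  p_0/q_0 = 21/1
  p_1/q_1 = 22/1
  p_2/q_2 = 109/5
  p_3/q_3 = 240/11
  p_4/q_4 = 2509/115
  p_5/q_5 = 5258/241
q_4 = 115 ≤ 236 < 241 = q_5, so the answer is 2509/115.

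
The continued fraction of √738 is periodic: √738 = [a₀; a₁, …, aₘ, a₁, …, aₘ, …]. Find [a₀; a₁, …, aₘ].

a₀ = ⌊√738⌋ = 27.
With m₀=0, d₀=1 and mₖ₊₁ = dₖaₖ − mₖ, dₖ₊₁ = (n − mₖ₊₁²)/dₖ, aₖ₊₁ = ⌊(a₀+mₖ₊₁)/dₖ₊₁⌋:
  k=1: m=27, d=9, a=6
  k=2: m=27, d=1, a=54
d=1 and a=2a₀=54 at k=2, so the next step gives (m, d) = (27, 9) again — its k=1 value — and the period has length 2.

[27; 6, 54]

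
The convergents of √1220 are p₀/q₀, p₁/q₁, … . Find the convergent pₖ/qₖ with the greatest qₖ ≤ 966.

√1220 = [34; 1, 12, 1, 68, …] (period length 4).
Convergents:
  p_0/q_0 = 34/1
  p_1/q_1 = 35/1
  p_2/q_2 = 454/13
  p_3/q_3 = 489/14
  p_4/q_4 = 33706/965
  p_5/q_5 = 34195/979
q_4 = 965 ≤ 966 < 979 = q_5, so the answer is 33706/965.

33706/965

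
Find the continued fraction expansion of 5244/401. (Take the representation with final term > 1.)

[13; 12, 1, 14, 2]

5244 = 13·401 + 31
401 = 12·31 + 29
31 = 1·29 + 2
29 = 14·2 + 1
2 = 2·1 + 0  (stop)
So 5244/401 = [13; 12, 1, 14, 2].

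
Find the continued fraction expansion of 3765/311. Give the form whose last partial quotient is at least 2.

3765 = 12·311 + 33
311 = 9·33 + 14
33 = 2·14 + 5
14 = 2·5 + 4
5 = 1·4 + 1
4 = 4·1 + 0  (stop)
So 3765/311 = [12; 9, 2, 2, 1, 4].

[12; 9, 2, 2, 1, 4]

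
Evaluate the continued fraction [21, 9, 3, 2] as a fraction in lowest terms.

1372/65

Fold from the inside: start with 2/1.
  3 + 1/2 = 7/2
  9 + 2/7 = 65/7
  21 + 7/65 = 1372/65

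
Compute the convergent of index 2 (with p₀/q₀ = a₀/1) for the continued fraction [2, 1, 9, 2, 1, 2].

29/10

Using pₖ = aₖpₖ₋₁ + pₖ₋₂, qₖ = aₖqₖ₋₁ + qₖ₋₂ (with p₋₁=1, p₋₂=0, q₋₁=0, q₋₂=1):
  k=0: a=2, p=2, q=1
  k=1: a=1, p=3, q=1
  k=2: a=9, p=29, q=10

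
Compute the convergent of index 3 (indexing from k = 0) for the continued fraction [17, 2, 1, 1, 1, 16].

87/5

Using pₖ = aₖpₖ₋₁ + pₖ₋₂, qₖ = aₖqₖ₋₁ + qₖ₋₂ (with p₋₁=1, p₋₂=0, q₋₁=0, q₋₂=1):
  k=0: a=17, p=17, q=1
  k=1: a=2, p=35, q=2
  k=2: a=1, p=52, q=3
  k=3: a=1, p=87, q=5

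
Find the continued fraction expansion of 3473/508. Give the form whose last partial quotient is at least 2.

[6; 1, 5, 8, 3, 3]

3473 = 6·508 + 425
508 = 1·425 + 83
425 = 5·83 + 10
83 = 8·10 + 3
10 = 3·3 + 1
3 = 3·1 + 0  (stop)
So 3473/508 = [6; 1, 5, 8, 3, 3].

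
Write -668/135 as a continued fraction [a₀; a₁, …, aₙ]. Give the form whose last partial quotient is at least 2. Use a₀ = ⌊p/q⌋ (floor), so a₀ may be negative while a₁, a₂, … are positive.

[-5; 19, 3, 2]

-668 = -5×135 + 7
135 = 19×7 + 2
7 = 3×2 + 1
2 = 2×1 + 0  (stop)
So -668/135 = [-5; 19, 3, 2].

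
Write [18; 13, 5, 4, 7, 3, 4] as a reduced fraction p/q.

491174/27173

Using pₖ = aₖpₖ₋₁ + pₖ₋₂ and qₖ = aₖqₖ₋₁ + qₖ₋₂:
  k=0: a=18, p=18, q=1
  k=1: a=13, p=235, q=13
  k=2: a=5, p=1193, q=66
  k=3: a=4, p=5007, q=277
  k=4: a=7, p=36242, q=2005
  k=5: a=3, p=113733, q=6292
  k=6: a=4, p=491174, q=27173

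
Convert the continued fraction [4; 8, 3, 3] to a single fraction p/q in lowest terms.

342/83

Using pₖ = aₖpₖ₋₁ + pₖ₋₂ and qₖ = aₖqₖ₋₁ + qₖ₋₂:
  k=0: a=4, p=4, q=1
  k=1: a=8, p=33, q=8
  k=2: a=3, p=103, q=25
  k=3: a=3, p=342, q=83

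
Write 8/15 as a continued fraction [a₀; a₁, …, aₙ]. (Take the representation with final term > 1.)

[0; 1, 1, 7]

8 = 0*15 + 8
15 = 1*8 + 7
8 = 1*7 + 1
7 = 7*1 + 0  (stop)
So 8/15 = [0; 1, 1, 7].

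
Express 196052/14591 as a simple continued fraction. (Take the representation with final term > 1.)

[13; 2, 3, 2, 3, 2, 10, 11]

196052 = 13*14591 + 6369
14591 = 2*6369 + 1853
6369 = 3*1853 + 810
1853 = 2*810 + 233
810 = 3*233 + 111
233 = 2*111 + 11
111 = 10*11 + 1
11 = 11*1 + 0  (stop)
So 196052/14591 = [13; 2, 3, 2, 3, 2, 10, 11].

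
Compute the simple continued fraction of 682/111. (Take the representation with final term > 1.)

682 = 6·111 + 16
111 = 6·16 + 15
16 = 1·15 + 1
15 = 15·1 + 0  (stop)
So 682/111 = [6; 6, 1, 15].

[6; 6, 1, 15]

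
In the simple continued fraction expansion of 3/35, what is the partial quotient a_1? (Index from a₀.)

11

3 = 0·35 + 3   →  a_0 = 0
35 = 11·3 + 2   →  a_1 = 11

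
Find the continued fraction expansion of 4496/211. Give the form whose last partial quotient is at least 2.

4496 = 21·211 + 65
211 = 3·65 + 16
65 = 4·16 + 1
16 = 16·1 + 0  (stop)
So 4496/211 = [21; 3, 4, 16].

[21; 3, 4, 16]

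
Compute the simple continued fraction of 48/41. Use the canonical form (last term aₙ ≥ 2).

48 = 1·41 + 7
41 = 5·7 + 6
7 = 1·6 + 1
6 = 6·1 + 0  (stop)
So 48/41 = [1; 5, 1, 6].

[1; 5, 1, 6]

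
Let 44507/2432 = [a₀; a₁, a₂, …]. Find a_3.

17

44507 = 18·2432 + 731   →  a_0 = 18
2432 = 3·731 + 239   →  a_1 = 3
731 = 3·239 + 14   →  a_2 = 3
239 = 17·14 + 1   →  a_3 = 17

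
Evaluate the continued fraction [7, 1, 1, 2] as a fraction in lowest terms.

Using pₖ = aₖpₖ₋₁ + pₖ₋₂ and qₖ = aₖqₖ₋₁ + qₖ₋₂:
  k=0: a=7, p=7, q=1
  k=1: a=1, p=8, q=1
  k=2: a=1, p=15, q=2
  k=3: a=2, p=38, q=5

38/5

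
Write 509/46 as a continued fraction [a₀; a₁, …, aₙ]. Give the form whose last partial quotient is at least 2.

[11; 15, 3]

509 = 11*46 + 3
46 = 15*3 + 1
3 = 3*1 + 0  (stop)
So 509/46 = [11; 15, 3].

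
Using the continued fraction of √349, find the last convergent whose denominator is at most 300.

√349 = [18; 1, 2, 7, 7, 2, 1, 36, …] (period length 7).
Convergents:
  p_0/q_0 = 18/1
  p_1/q_1 = 19/1
  p_2/q_2 = 56/3
  p_3/q_3 = 411/22
  p_4/q_4 = 2933/157
  p_5/q_5 = 6277/336
q_4 = 157 ≤ 300 < 336 = q_5, so the answer is 2933/157.

2933/157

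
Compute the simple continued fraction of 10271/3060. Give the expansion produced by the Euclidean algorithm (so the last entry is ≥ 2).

[3; 2, 1, 4, 8, 5, 5]

10271 = 3*3060 + 1091
3060 = 2*1091 + 878
1091 = 1*878 + 213
878 = 4*213 + 26
213 = 8*26 + 5
26 = 5*5 + 1
5 = 5*1 + 0  (stop)
So 10271/3060 = [3; 2, 1, 4, 8, 5, 5].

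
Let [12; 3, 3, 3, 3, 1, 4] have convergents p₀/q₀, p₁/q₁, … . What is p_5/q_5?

1747/142

Using pₖ = aₖpₖ₋₁ + pₖ₋₂, qₖ = aₖqₖ₋₁ + qₖ₋₂ (with p₋₁=1, p₋₂=0, q₋₁=0, q₋₂=1):
  k=0: a=12, p=12, q=1
  k=1: a=3, p=37, q=3
  k=2: a=3, p=123, q=10
  k=3: a=3, p=406, q=33
  k=4: a=3, p=1341, q=109
  k=5: a=1, p=1747, q=142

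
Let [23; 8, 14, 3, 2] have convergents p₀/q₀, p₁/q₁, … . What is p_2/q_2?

Using pₖ = aₖpₖ₋₁ + pₖ₋₂, qₖ = aₖqₖ₋₁ + qₖ₋₂ (with p₋₁=1, p₋₂=0, q₋₁=0, q₋₂=1):
  k=0: a=23, p=23, q=1
  k=1: a=8, p=185, q=8
  k=2: a=14, p=2613, q=113

2613/113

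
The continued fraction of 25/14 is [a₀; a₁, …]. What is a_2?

3

25 = 1·14 + 11   →  a_0 = 1
14 = 1·11 + 3   →  a_1 = 1
11 = 3·3 + 2   →  a_2 = 3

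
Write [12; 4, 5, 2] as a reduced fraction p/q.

563/46

Using pₖ = aₖpₖ₋₁ + pₖ₋₂ and qₖ = aₖqₖ₋₁ + qₖ₋₂:
  k=0: a=12, p=12, q=1
  k=1: a=4, p=49, q=4
  k=2: a=5, p=257, q=21
  k=3: a=2, p=563, q=46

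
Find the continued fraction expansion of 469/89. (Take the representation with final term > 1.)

469 = 5×89 + 24
89 = 3×24 + 17
24 = 1×17 + 7
17 = 2×7 + 3
7 = 2×3 + 1
3 = 3×1 + 0  (stop)
So 469/89 = [5; 3, 1, 2, 2, 3].

[5; 3, 1, 2, 2, 3]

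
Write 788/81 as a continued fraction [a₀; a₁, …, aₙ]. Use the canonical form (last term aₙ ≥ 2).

788 = 9·81 + 59
81 = 1·59 + 22
59 = 2·22 + 15
22 = 1·15 + 7
15 = 2·7 + 1
7 = 7·1 + 0  (stop)
So 788/81 = [9; 1, 2, 1, 2, 7].

[9; 1, 2, 1, 2, 7]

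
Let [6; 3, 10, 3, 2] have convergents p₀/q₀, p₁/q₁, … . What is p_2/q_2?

Using pₖ = aₖpₖ₋₁ + pₖ₋₂, qₖ = aₖqₖ₋₁ + qₖ₋₂ (with p₋₁=1, p₋₂=0, q₋₁=0, q₋₂=1):
  k=0: a=6, p=6, q=1
  k=1: a=3, p=19, q=3
  k=2: a=10, p=196, q=31

196/31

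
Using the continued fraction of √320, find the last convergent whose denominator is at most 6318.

√320 = [17; 1, 7, 1, 34, …] (period length 4).
Convergents:
  p_0/q_0 = 17/1
  p_1/q_1 = 18/1
  p_2/q_2 = 143/8
  p_3/q_3 = 161/9
  p_4/q_4 = 5617/314
  p_5/q_5 = 5778/323
  p_6/q_6 = 46063/2575
  p_7/q_7 = 51841/2898
  p_8/q_8 = 1808657/101107
q_7 = 2898 ≤ 6318 < 101107 = q_8, so the answer is 51841/2898.

51841/2898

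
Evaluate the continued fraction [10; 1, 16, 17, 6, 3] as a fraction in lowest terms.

60845/5561

Fold from the inside: start with 3/1.
  6 + 1/3 = 19/3
  17 + 3/19 = 326/19
  16 + 19/326 = 5235/326
  1 + 326/5235 = 5561/5235
  10 + 5235/5561 = 60845/5561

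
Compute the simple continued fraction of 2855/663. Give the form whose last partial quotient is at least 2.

[4; 3, 3, 1, 3, 6, 2]

2855 = 4·663 + 203
663 = 3·203 + 54
203 = 3·54 + 41
54 = 1·41 + 13
41 = 3·13 + 2
13 = 6·2 + 1
2 = 2·1 + 0  (stop)
So 2855/663 = [4; 3, 3, 1, 3, 6, 2].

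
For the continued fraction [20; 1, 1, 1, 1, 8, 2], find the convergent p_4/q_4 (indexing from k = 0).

Using pₖ = aₖpₖ₋₁ + pₖ₋₂, qₖ = aₖqₖ₋₁ + qₖ₋₂ (with p₋₁=1, p₋₂=0, q₋₁=0, q₋₂=1):
  k=0: a=20, p=20, q=1
  k=1: a=1, p=21, q=1
  k=2: a=1, p=41, q=2
  k=3: a=1, p=62, q=3
  k=4: a=1, p=103, q=5

103/5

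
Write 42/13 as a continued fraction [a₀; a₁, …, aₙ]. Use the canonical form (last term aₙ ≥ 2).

[3; 4, 3]

42 = 3·13 + 3
13 = 4·3 + 1
3 = 3·1 + 0  (stop)
So 42/13 = [3; 4, 3].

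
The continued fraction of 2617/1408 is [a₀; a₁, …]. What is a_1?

2617 = 1·1408 + 1209   →  a_0 = 1
1408 = 1·1209 + 199   →  a_1 = 1

1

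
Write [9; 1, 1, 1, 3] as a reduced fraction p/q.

106/11

Using pₖ = aₖpₖ₋₁ + pₖ₋₂ and qₖ = aₖqₖ₋₁ + qₖ₋₂:
  k=0: a=9, p=9, q=1
  k=1: a=1, p=10, q=1
  k=2: a=1, p=19, q=2
  k=3: a=1, p=29, q=3
  k=4: a=3, p=106, q=11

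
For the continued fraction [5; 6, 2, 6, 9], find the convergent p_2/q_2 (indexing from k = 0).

67/13

Using pₖ = aₖpₖ₋₁ + pₖ₋₂, qₖ = aₖqₖ₋₁ + qₖ₋₂ (with p₋₁=1, p₋₂=0, q₋₁=0, q₋₂=1):
  k=0: a=5, p=5, q=1
  k=1: a=6, p=31, q=6
  k=2: a=2, p=67, q=13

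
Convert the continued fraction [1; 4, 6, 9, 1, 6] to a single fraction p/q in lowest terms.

2174/1753

Using pₖ = aₖpₖ₋₁ + pₖ₋₂ and qₖ = aₖqₖ₋₁ + qₖ₋₂:
  k=0: a=1, p=1, q=1
  k=1: a=4, p=5, q=4
  k=2: a=6, p=31, q=25
  k=3: a=9, p=284, q=229
  k=4: a=1, p=315, q=254
  k=5: a=6, p=2174, q=1753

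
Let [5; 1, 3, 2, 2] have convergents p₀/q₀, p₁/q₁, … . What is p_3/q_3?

Using pₖ = aₖpₖ₋₁ + pₖ₋₂, qₖ = aₖqₖ₋₁ + qₖ₋₂ (with p₋₁=1, p₋₂=0, q₋₁=0, q₋₂=1):
  k=0: a=5, p=5, q=1
  k=1: a=1, p=6, q=1
  k=2: a=3, p=23, q=4
  k=3: a=2, p=52, q=9

52/9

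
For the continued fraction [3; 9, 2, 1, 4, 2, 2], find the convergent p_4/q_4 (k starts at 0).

Using pₖ = aₖpₖ₋₁ + pₖ₋₂, qₖ = aₖqₖ₋₁ + qₖ₋₂ (with p₋₁=1, p₋₂=0, q₋₁=0, q₋₂=1):
  k=0: a=3, p=3, q=1
  k=1: a=9, p=28, q=9
  k=2: a=2, p=59, q=19
  k=3: a=1, p=87, q=28
  k=4: a=4, p=407, q=131

407/131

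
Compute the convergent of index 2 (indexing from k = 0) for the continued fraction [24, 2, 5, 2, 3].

Using pₖ = aₖpₖ₋₁ + pₖ₋₂, qₖ = aₖqₖ₋₁ + qₖ₋₂ (with p₋₁=1, p₋₂=0, q₋₁=0, q₋₂=1):
  k=0: a=24, p=24, q=1
  k=1: a=2, p=49, q=2
  k=2: a=5, p=269, q=11

269/11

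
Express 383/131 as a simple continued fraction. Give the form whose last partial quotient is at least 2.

383 = 2·131 + 121
131 = 1·121 + 10
121 = 12·10 + 1
10 = 10·1 + 0  (stop)
So 383/131 = [2; 1, 12, 10].

[2; 1, 12, 10]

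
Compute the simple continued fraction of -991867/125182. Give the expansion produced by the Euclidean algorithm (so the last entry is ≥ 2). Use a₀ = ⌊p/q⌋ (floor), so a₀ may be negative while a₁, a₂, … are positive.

-991867 = -8×125182 + 9589
125182 = 13×9589 + 525
9589 = 18×525 + 139
525 = 3×139 + 108
139 = 1×108 + 31
108 = 3×31 + 15
31 = 2×15 + 1
15 = 15×1 + 0  (stop)
So -991867/125182 = [-8; 13, 18, 3, 1, 3, 2, 15].

[-8; 13, 18, 3, 1, 3, 2, 15]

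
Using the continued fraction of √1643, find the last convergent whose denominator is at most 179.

√1643 = [40; 1, 1, 6, 1, 6, 1, 1, 80, …] (period length 8).
Convergents:
  p_0/q_0 = 40/1
  p_1/q_1 = 41/1
  p_2/q_2 = 81/2
  p_3/q_3 = 527/13
  p_4/q_4 = 608/15
  p_5/q_5 = 4175/103
  p_6/q_6 = 4783/118
  p_7/q_7 = 8958/221
q_6 = 118 ≤ 179 < 221 = q_7, so the answer is 4783/118.

4783/118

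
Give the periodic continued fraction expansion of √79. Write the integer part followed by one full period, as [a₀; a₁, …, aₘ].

[8; 1, 7, 1, 16]

a₀ = ⌊√79⌋ = 8.
With m₀=0, d₀=1 and mₖ₊₁ = dₖaₖ − mₖ, dₖ₊₁ = (n − mₖ₊₁²)/dₖ, aₖ₊₁ = ⌊(a₀+mₖ₊₁)/dₖ₊₁⌋:
  k=1: m=8, d=15, a=1
  k=2: m=7, d=2, a=7
  k=3: m=7, d=15, a=1
  k=4: m=8, d=1, a=16
d=1 and a=2a₀=16 at k=4, so the next step gives (m, d) = (8, 15) again — its k=1 value — and the period has length 4.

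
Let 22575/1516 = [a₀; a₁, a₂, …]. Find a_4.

3

22575 = 14·1516 + 1351   →  a_0 = 14
1516 = 1·1351 + 165   →  a_1 = 1
1351 = 8·165 + 31   →  a_2 = 8
165 = 5·31 + 10   →  a_3 = 5
31 = 3·10 + 1   →  a_4 = 3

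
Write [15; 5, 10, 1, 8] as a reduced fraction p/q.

7583/499

Using pₖ = aₖpₖ₋₁ + pₖ₋₂ and qₖ = aₖqₖ₋₁ + qₖ₋₂:
  k=0: a=15, p=15, q=1
  k=1: a=5, p=76, q=5
  k=2: a=10, p=775, q=51
  k=3: a=1, p=851, q=56
  k=4: a=8, p=7583, q=499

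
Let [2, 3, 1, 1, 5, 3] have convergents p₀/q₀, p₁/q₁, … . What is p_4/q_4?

89/39

Using pₖ = aₖpₖ₋₁ + pₖ₋₂, qₖ = aₖqₖ₋₁ + qₖ₋₂ (with p₋₁=1, p₋₂=0, q₋₁=0, q₋₂=1):
  k=0: a=2, p=2, q=1
  k=1: a=3, p=7, q=3
  k=2: a=1, p=9, q=4
  k=3: a=1, p=16, q=7
  k=4: a=5, p=89, q=39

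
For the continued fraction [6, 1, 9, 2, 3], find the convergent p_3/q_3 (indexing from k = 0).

145/21

Using pₖ = aₖpₖ₋₁ + pₖ₋₂, qₖ = aₖqₖ₋₁ + qₖ₋₂ (with p₋₁=1, p₋₂=0, q₋₁=0, q₋₂=1):
  k=0: a=6, p=6, q=1
  k=1: a=1, p=7, q=1
  k=2: a=9, p=69, q=10
  k=3: a=2, p=145, q=21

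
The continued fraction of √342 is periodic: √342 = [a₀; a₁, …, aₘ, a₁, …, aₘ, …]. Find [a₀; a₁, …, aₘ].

a₀ = ⌊√342⌋ = 18.
With m₀=0, d₀=1 and mₖ₊₁ = dₖaₖ − mₖ, dₖ₊₁ = (n − mₖ₊₁²)/dₖ, aₖ₊₁ = ⌊(a₀+mₖ₊₁)/dₖ₊₁⌋:
  k=1: m=18, d=18, a=2
  k=2: m=18, d=1, a=36
d=1 and a=2a₀=36 at k=2, so the next step gives (m, d) = (18, 18) again — its k=1 value — and the period has length 2.

[18; 2, 36]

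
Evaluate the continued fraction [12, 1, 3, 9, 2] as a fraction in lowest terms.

995/78

Using pₖ = aₖpₖ₋₁ + pₖ₋₂ and qₖ = aₖqₖ₋₁ + qₖ₋₂:
  k=0: a=12, p=12, q=1
  k=1: a=1, p=13, q=1
  k=2: a=3, p=51, q=4
  k=3: a=9, p=472, q=37
  k=4: a=2, p=995, q=78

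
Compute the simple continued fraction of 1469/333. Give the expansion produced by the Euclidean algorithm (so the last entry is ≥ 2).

[4; 2, 2, 3, 9, 2]

1469 = 4×333 + 137
333 = 2×137 + 59
137 = 2×59 + 19
59 = 3×19 + 2
19 = 9×2 + 1
2 = 2×1 + 0  (stop)
So 1469/333 = [4; 2, 2, 3, 9, 2].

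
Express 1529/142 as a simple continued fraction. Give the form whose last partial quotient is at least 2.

[10; 1, 3, 3, 3, 3]

1529 = 10×142 + 109
142 = 1×109 + 33
109 = 3×33 + 10
33 = 3×10 + 3
10 = 3×3 + 1
3 = 3×1 + 0  (stop)
So 1529/142 = [10; 1, 3, 3, 3, 3].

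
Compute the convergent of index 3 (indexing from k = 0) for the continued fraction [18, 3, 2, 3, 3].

439/24

Using pₖ = aₖpₖ₋₁ + pₖ₋₂, qₖ = aₖqₖ₋₁ + qₖ₋₂ (with p₋₁=1, p₋₂=0, q₋₁=0, q₋₂=1):
  k=0: a=18, p=18, q=1
  k=1: a=3, p=55, q=3
  k=2: a=2, p=128, q=7
  k=3: a=3, p=439, q=24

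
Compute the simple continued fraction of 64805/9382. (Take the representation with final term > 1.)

64805 = 6·9382 + 8513
9382 = 1·8513 + 869
8513 = 9·869 + 692
869 = 1·692 + 177
692 = 3·177 + 161
177 = 1·161 + 16
161 = 10·16 + 1
16 = 16·1 + 0  (stop)
So 64805/9382 = [6; 1, 9, 1, 3, 1, 10, 16].

[6; 1, 9, 1, 3, 1, 10, 16]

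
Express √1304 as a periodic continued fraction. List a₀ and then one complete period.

[36; 9, 72]

a₀ = ⌊√1304⌋ = 36.
With m₀=0, d₀=1 and mₖ₊₁ = dₖaₖ − mₖ, dₖ₊₁ = (n − mₖ₊₁²)/dₖ, aₖ₊₁ = ⌊(a₀+mₖ₊₁)/dₖ₊₁⌋:
  k=1: m=36, d=8, a=9
  k=2: m=36, d=1, a=72
d=1 and a=2a₀=72 at k=2, so the next step gives (m, d) = (36, 8) again — its k=1 value — and the period has length 2.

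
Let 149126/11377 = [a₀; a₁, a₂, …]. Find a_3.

149126 = 13·11377 + 1225   →  a_0 = 13
11377 = 9·1225 + 352   →  a_1 = 9
1225 = 3·352 + 169   →  a_2 = 3
352 = 2·169 + 14   →  a_3 = 2

2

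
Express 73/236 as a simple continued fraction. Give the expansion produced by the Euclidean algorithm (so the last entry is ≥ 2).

73 = 0*236 + 73
236 = 3*73 + 17
73 = 4*17 + 5
17 = 3*5 + 2
5 = 2*2 + 1
2 = 2*1 + 0  (stop)
So 73/236 = [0; 3, 4, 3, 2, 2].

[0; 3, 4, 3, 2, 2]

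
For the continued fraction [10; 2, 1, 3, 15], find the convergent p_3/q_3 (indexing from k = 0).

114/11

Using pₖ = aₖpₖ₋₁ + pₖ₋₂, qₖ = aₖqₖ₋₁ + qₖ₋₂ (with p₋₁=1, p₋₂=0, q₋₁=0, q₋₂=1):
  k=0: a=10, p=10, q=1
  k=1: a=2, p=21, q=2
  k=2: a=1, p=31, q=3
  k=3: a=3, p=114, q=11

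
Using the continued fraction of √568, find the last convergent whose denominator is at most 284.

√568 = [23; 1, 4, 1, 46, …] (period length 4).
Convergents:
  p_0/q_0 = 23/1
  p_1/q_1 = 24/1
  p_2/q_2 = 119/5
  p_3/q_3 = 143/6
  p_4/q_4 = 6697/281
  p_5/q_5 = 6840/287
q_4 = 281 ≤ 284 < 287 = q_5, so the answer is 6697/281.

6697/281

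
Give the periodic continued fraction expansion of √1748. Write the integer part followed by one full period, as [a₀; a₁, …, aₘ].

a₀ = ⌊√1748⌋ = 41.
With m₀=0, d₀=1 and mₖ₊₁ = dₖaₖ − mₖ, dₖ₊₁ = (n − mₖ₊₁²)/dₖ, aₖ₊₁ = ⌊(a₀+mₖ₊₁)/dₖ₊₁⌋:
  k=1: m=41, d=67, a=1
  k=2: m=26, d=16, a=4
  k=3: m=38, d=19, a=4
  k=4: m=38, d=16, a=4
  k=5: m=26, d=67, a=1
  k=6: m=41, d=1, a=82
d=1 and a=2a₀=82 at k=6, so the next step gives (m, d) = (41, 67) again — its k=1 value — and the period has length 6.

[41; 1, 4, 4, 4, 1, 82]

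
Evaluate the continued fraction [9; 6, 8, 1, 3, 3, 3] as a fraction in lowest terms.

Using pₖ = aₖpₖ₋₁ + pₖ₋₂ and qₖ = aₖqₖ₋₁ + qₖ₋₂:
  k=0: a=9, p=9, q=1
  k=1: a=6, p=55, q=6
  k=2: a=8, p=449, q=49
  k=3: a=1, p=504, q=55
  k=4: a=3, p=1961, q=214
  k=5: a=3, p=6387, q=697
  k=6: a=3, p=21122, q=2305

21122/2305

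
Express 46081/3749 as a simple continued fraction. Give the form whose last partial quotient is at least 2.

[12; 3, 2, 3, 13, 1, 10]

46081 = 12×3749 + 1093
3749 = 3×1093 + 470
1093 = 2×470 + 153
470 = 3×153 + 11
153 = 13×11 + 10
11 = 1×10 + 1
10 = 10×1 + 0  (stop)
So 46081/3749 = [12; 3, 2, 3, 13, 1, 10].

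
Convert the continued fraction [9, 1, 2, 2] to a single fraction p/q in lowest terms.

Using pₖ = aₖpₖ₋₁ + pₖ₋₂ and qₖ = aₖqₖ₋₁ + qₖ₋₂:
  k=0: a=9, p=9, q=1
  k=1: a=1, p=10, q=1
  k=2: a=2, p=29, q=3
  k=3: a=2, p=68, q=7

68/7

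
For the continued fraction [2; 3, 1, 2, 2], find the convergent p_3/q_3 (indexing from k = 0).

Using pₖ = aₖpₖ₋₁ + pₖ₋₂, qₖ = aₖqₖ₋₁ + qₖ₋₂ (with p₋₁=1, p₋₂=0, q₋₁=0, q₋₂=1):
  k=0: a=2, p=2, q=1
  k=1: a=3, p=7, q=3
  k=2: a=1, p=9, q=4
  k=3: a=2, p=25, q=11

25/11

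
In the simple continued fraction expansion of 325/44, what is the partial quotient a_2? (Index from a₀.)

1

325 = 7·44 + 17   →  a_0 = 7
44 = 2·17 + 10   →  a_1 = 2
17 = 1·10 + 7   →  a_2 = 1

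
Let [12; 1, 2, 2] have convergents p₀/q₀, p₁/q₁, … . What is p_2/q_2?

38/3

Using pₖ = aₖpₖ₋₁ + pₖ₋₂, qₖ = aₖqₖ₋₁ + qₖ₋₂ (with p₋₁=1, p₋₂=0, q₋₁=0, q₋₂=1):
  k=0: a=12, p=12, q=1
  k=1: a=1, p=13, q=1
  k=2: a=2, p=38, q=3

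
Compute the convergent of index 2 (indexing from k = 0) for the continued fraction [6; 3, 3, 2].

Using pₖ = aₖpₖ₋₁ + pₖ₋₂, qₖ = aₖqₖ₋₁ + qₖ₋₂ (with p₋₁=1, p₋₂=0, q₋₁=0, q₋₂=1):
  k=0: a=6, p=6, q=1
  k=1: a=3, p=19, q=3
  k=2: a=3, p=63, q=10

63/10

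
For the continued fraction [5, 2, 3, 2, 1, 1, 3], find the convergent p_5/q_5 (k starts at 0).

Using pₖ = aₖpₖ₋₁ + pₖ₋₂, qₖ = aₖqₖ₋₁ + qₖ₋₂ (with p₋₁=1, p₋₂=0, q₋₁=0, q₋₂=1):
  k=0: a=5, p=5, q=1
  k=1: a=2, p=11, q=2
  k=2: a=3, p=38, q=7
  k=3: a=2, p=87, q=16
  k=4: a=1, p=125, q=23
  k=5: a=1, p=212, q=39

212/39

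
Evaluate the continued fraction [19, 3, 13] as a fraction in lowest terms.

Fold from the inside: start with 13/1.
  3 + 1/13 = 40/13
  19 + 13/40 = 773/40

773/40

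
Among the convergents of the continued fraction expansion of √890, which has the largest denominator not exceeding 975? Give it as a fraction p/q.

10710/359

√890 = [29; 1, 4, 1, 58, …] (period length 4).
Convergents:
  p_0/q_0 = 29/1
  p_1/q_1 = 30/1
  p_2/q_2 = 149/5
  p_3/q_3 = 179/6
  p_4/q_4 = 10531/353
  p_5/q_5 = 10710/359
  p_6/q_6 = 53371/1789
q_5 = 359 ≤ 975 < 1789 = q_6, so the answer is 10710/359.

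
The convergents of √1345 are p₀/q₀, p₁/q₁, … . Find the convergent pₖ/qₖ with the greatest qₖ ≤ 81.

√1345 = [36; 1, 2, 14, 2, 1, 72, …] (period length 6).
Convergents:
  p_0/q_0 = 36/1
  p_1/q_1 = 37/1
  p_2/q_2 = 110/3
  p_3/q_3 = 1577/43
  p_4/q_4 = 3264/89
q_3 = 43 ≤ 81 < 89 = q_4, so the answer is 1577/43.

1577/43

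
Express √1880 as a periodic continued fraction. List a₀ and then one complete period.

a₀ = ⌊√1880⌋ = 43.

[43; 2, 1, 3, 1, 2, 86]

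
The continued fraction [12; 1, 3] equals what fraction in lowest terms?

51/4

Using pₖ = aₖpₖ₋₁ + pₖ₋₂ and qₖ = aₖqₖ₋₁ + qₖ₋₂:
  k=0: a=12, p=12, q=1
  k=1: a=1, p=13, q=1
  k=2: a=3, p=51, q=4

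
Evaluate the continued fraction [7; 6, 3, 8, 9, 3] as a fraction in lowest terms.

Fold from the inside: start with 3/1.
  9 + 1/3 = 28/3
  8 + 3/28 = 227/28
  3 + 28/227 = 709/227
  6 + 227/709 = 4481/709
  7 + 709/4481 = 32076/4481

32076/4481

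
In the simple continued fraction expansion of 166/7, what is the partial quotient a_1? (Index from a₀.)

166 = 23·7 + 5   →  a_0 = 23
7 = 1·5 + 2   →  a_1 = 1

1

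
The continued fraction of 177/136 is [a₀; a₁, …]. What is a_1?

3

177 = 1·136 + 41   →  a_0 = 1
136 = 3·41 + 13   →  a_1 = 3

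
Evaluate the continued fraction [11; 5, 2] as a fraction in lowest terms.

Fold from the inside: start with 2/1.
  5 + 1/2 = 11/2
  11 + 2/11 = 123/11

123/11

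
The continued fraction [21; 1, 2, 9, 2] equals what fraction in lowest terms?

Fold from the inside: start with 2/1.
  9 + 1/2 = 19/2
  2 + 2/19 = 40/19
  1 + 19/40 = 59/40
  21 + 40/59 = 1279/59

1279/59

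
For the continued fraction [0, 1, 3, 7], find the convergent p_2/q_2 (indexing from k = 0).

3/4

Using pₖ = aₖpₖ₋₁ + pₖ₋₂, qₖ = aₖqₖ₋₁ + qₖ₋₂ (with p₋₁=1, p₋₂=0, q₋₁=0, q₋₂=1):
  k=0: a=0, p=0, q=1
  k=1: a=1, p=1, q=1
  k=2: a=3, p=3, q=4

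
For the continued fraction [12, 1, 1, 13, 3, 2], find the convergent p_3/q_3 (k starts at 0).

Using pₖ = aₖpₖ₋₁ + pₖ₋₂, qₖ = aₖqₖ₋₁ + qₖ₋₂ (with p₋₁=1, p₋₂=0, q₋₁=0, q₋₂=1):
  k=0: a=12, p=12, q=1
  k=1: a=1, p=13, q=1
  k=2: a=1, p=25, q=2
  k=3: a=13, p=338, q=27

338/27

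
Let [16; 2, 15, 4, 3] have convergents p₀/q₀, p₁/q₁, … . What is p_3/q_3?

2077/126

Using pₖ = aₖpₖ₋₁ + pₖ₋₂, qₖ = aₖqₖ₋₁ + qₖ₋₂ (with p₋₁=1, p₋₂=0, q₋₁=0, q₋₂=1):
  k=0: a=16, p=16, q=1
  k=1: a=2, p=33, q=2
  k=2: a=15, p=511, q=31
  k=3: a=4, p=2077, q=126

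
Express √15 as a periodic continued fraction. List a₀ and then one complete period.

a₀ = ⌊√15⌋ = 3.
With m₀=0, d₀=1 and mₖ₊₁ = dₖaₖ − mₖ, dₖ₊₁ = (n − mₖ₊₁²)/dₖ, aₖ₊₁ = ⌊(a₀+mₖ₊₁)/dₖ₊₁⌋:
  k=1: m=3, d=6, a=1
  k=2: m=3, d=1, a=6
d=1 and a=2a₀=6 at k=2, so the next step gives (m, d) = (3, 6) again — its k=1 value — and the period has length 2.

[3; 1, 6]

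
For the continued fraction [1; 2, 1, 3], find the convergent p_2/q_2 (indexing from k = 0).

Using pₖ = aₖpₖ₋₁ + pₖ₋₂, qₖ = aₖqₖ₋₁ + qₖ₋₂ (with p₋₁=1, p₋₂=0, q₋₁=0, q₋₂=1):
  k=0: a=1, p=1, q=1
  k=1: a=2, p=3, q=2
  k=2: a=1, p=4, q=3

4/3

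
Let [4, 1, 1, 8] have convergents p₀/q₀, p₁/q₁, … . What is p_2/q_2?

Using pₖ = aₖpₖ₋₁ + pₖ₋₂, qₖ = aₖqₖ₋₁ + qₖ₋₂ (with p₋₁=1, p₋₂=0, q₋₁=0, q₋₂=1):
  k=0: a=4, p=4, q=1
  k=1: a=1, p=5, q=1
  k=2: a=1, p=9, q=2

9/2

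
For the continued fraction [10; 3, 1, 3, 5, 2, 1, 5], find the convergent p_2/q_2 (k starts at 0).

41/4

Using pₖ = aₖpₖ₋₁ + pₖ₋₂, qₖ = aₖqₖ₋₁ + qₖ₋₂ (with p₋₁=1, p₋₂=0, q₋₁=0, q₋₂=1):
  k=0: a=10, p=10, q=1
  k=1: a=3, p=31, q=3
  k=2: a=1, p=41, q=4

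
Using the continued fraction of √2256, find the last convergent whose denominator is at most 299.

√2256 = [47; 2, 94, …] (period length 2).
Convergents:
  p_0/q_0 = 47/1
  p_1/q_1 = 95/2
  p_2/q_2 = 8977/189
  p_3/q_3 = 18049/380
q_2 = 189 ≤ 299 < 380 = q_3, so the answer is 8977/189.

8977/189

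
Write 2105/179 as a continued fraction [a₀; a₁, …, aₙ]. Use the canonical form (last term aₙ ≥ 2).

2105 = 11×179 + 136
179 = 1×136 + 43
136 = 3×43 + 7
43 = 6×7 + 1
7 = 7×1 + 0  (stop)
So 2105/179 = [11; 1, 3, 6, 7].

[11; 1, 3, 6, 7]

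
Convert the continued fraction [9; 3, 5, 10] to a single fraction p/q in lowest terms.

1518/163

Using pₖ = aₖpₖ₋₁ + pₖ₋₂ and qₖ = aₖqₖ₋₁ + qₖ₋₂:
  k=0: a=9, p=9, q=1
  k=1: a=3, p=28, q=3
  k=2: a=5, p=149, q=16
  k=3: a=10, p=1518, q=163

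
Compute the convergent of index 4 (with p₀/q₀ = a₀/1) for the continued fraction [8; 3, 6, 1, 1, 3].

341/41

Using pₖ = aₖpₖ₋₁ + pₖ₋₂, qₖ = aₖqₖ₋₁ + qₖ₋₂ (with p₋₁=1, p₋₂=0, q₋₁=0, q₋₂=1):
  k=0: a=8, p=8, q=1
  k=1: a=3, p=25, q=3
  k=2: a=6, p=158, q=19
  k=3: a=1, p=183, q=22
  k=4: a=1, p=341, q=41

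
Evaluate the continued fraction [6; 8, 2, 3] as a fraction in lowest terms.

361/59

Using pₖ = aₖpₖ₋₁ + pₖ₋₂ and qₖ = aₖqₖ₋₁ + qₖ₋₂:
  k=0: a=6, p=6, q=1
  k=1: a=8, p=49, q=8
  k=2: a=2, p=104, q=17
  k=3: a=3, p=361, q=59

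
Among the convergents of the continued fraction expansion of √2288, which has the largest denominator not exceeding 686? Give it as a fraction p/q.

√2288 = [47; 1, 4, 1, 94, …] (period length 4).
Convergents:
  p_0/q_0 = 47/1
  p_1/q_1 = 48/1
  p_2/q_2 = 239/5
  p_3/q_3 = 287/6
  p_4/q_4 = 27217/569
  p_5/q_5 = 27504/575
  p_6/q_6 = 137233/2869
q_5 = 575 ≤ 686 < 2869 = q_6, so the answer is 27504/575.

27504/575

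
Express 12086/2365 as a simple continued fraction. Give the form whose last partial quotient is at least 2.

12086 = 5·2365 + 261
2365 = 9·261 + 16
261 = 16·16 + 5
16 = 3·5 + 1
5 = 5·1 + 0  (stop)
So 12086/2365 = [5; 9, 16, 3, 5].

[5; 9, 16, 3, 5]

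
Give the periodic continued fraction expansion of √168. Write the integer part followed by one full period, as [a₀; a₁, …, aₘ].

[12; 1, 24]

a₀ = ⌊√168⌋ = 12.
With m₀=0, d₀=1 and mₖ₊₁ = dₖaₖ − mₖ, dₖ₊₁ = (n − mₖ₊₁²)/dₖ, aₖ₊₁ = ⌊(a₀+mₖ₊₁)/dₖ₊₁⌋:
  k=1: m=12, d=24, a=1
  k=2: m=12, d=1, a=24
d=1 and a=2a₀=24 at k=2, so the next step gives (m, d) = (12, 24) again — its k=1 value — and the period has length 2.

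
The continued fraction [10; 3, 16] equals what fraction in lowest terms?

506/49

Using pₖ = aₖpₖ₋₁ + pₖ₋₂ and qₖ = aₖqₖ₋₁ + qₖ₋₂:
  k=0: a=10, p=10, q=1
  k=1: a=3, p=31, q=3
  k=2: a=16, p=506, q=49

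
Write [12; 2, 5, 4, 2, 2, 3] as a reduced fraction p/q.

Using pₖ = aₖpₖ₋₁ + pₖ₋₂ and qₖ = aₖqₖ₋₁ + qₖ₋₂:
  k=0: a=12, p=12, q=1
  k=1: a=2, p=25, q=2
  k=2: a=5, p=137, q=11
  k=3: a=4, p=573, q=46
  k=4: a=2, p=1283, q=103
  k=5: a=2, p=3139, q=252
  k=6: a=3, p=10700, q=859

10700/859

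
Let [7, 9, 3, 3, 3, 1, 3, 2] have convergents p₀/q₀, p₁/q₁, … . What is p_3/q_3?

Using pₖ = aₖpₖ₋₁ + pₖ₋₂, qₖ = aₖqₖ₋₁ + qₖ₋₂ (with p₋₁=1, p₋₂=0, q₋₁=0, q₋₂=1):
  k=0: a=7, p=7, q=1
  k=1: a=9, p=64, q=9
  k=2: a=3, p=199, q=28
  k=3: a=3, p=661, q=93

661/93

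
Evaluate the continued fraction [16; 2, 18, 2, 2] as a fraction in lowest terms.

Using pₖ = aₖpₖ₋₁ + pₖ₋₂ and qₖ = aₖqₖ₋₁ + qₖ₋₂:
  k=0: a=16, p=16, q=1
  k=1: a=2, p=33, q=2
  k=2: a=18, p=610, q=37
  k=3: a=2, p=1253, q=76
  k=4: a=2, p=3116, q=189

3116/189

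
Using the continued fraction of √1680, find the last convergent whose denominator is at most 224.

3361/82

√1680 = [40; 1, 80, …] (period length 2).
Convergents:
  p_0/q_0 = 40/1
  p_1/q_1 = 41/1
  p_2/q_2 = 3320/81
  p_3/q_3 = 3361/82
  p_4/q_4 = 272200/6641
q_3 = 82 ≤ 224 < 6641 = q_4, so the answer is 3361/82.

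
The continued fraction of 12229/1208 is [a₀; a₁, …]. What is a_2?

12229 = 10·1208 + 149   →  a_0 = 10
1208 = 8·149 + 16   →  a_1 = 8
149 = 9·16 + 5   →  a_2 = 9

9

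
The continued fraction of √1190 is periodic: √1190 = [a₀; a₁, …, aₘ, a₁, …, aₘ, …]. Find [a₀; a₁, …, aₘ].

a₀ = ⌊√1190⌋ = 34.
With m₀=0, d₀=1 and mₖ₊₁ = dₖaₖ − mₖ, dₖ₊₁ = (n − mₖ₊₁²)/dₖ, aₖ₊₁ = ⌊(a₀+mₖ₊₁)/dₖ₊₁⌋:
  k=1: m=34, d=34, a=2
  k=2: m=34, d=1, a=68
d=1 and a=2a₀=68 at k=2, so the next step gives (m, d) = (34, 34) again — its k=1 value — and the period has length 2.

[34; 2, 68]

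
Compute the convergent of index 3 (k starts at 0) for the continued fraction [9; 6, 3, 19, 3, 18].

Using pₖ = aₖpₖ₋₁ + pₖ₋₂, qₖ = aₖqₖ₋₁ + qₖ₋₂ (with p₋₁=1, p₋₂=0, q₋₁=0, q₋₂=1):
  k=0: a=9, p=9, q=1
  k=1: a=6, p=55, q=6
  k=2: a=3, p=174, q=19
  k=3: a=19, p=3361, q=367

3361/367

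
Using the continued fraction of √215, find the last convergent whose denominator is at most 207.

2566/175

√215 = [14; 1, 1, 1, 28, …] (period length 4).
Convergents:
  p_0/q_0 = 14/1
  p_1/q_1 = 15/1
  p_2/q_2 = 29/2
  p_3/q_3 = 44/3
  p_4/q_4 = 1261/86
  p_5/q_5 = 1305/89
  p_6/q_6 = 2566/175
  p_7/q_7 = 3871/264
q_6 = 175 ≤ 207 < 264 = q_7, so the answer is 2566/175.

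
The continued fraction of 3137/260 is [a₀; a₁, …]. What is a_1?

3137 = 12·260 + 17   →  a_0 = 12
260 = 15·17 + 5   →  a_1 = 15

15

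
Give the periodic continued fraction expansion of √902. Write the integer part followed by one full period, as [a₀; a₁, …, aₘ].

[30; 30, 60]

a₀ = ⌊√902⌋ = 30.
With m₀=0, d₀=1 and mₖ₊₁ = dₖaₖ − mₖ, dₖ₊₁ = (n − mₖ₊₁²)/dₖ, aₖ₊₁ = ⌊(a₀+mₖ₊₁)/dₖ₊₁⌋:
  k=1: m=30, d=2, a=30
  k=2: m=30, d=1, a=60
d=1 and a=2a₀=60 at k=2, so the next step gives (m, d) = (30, 2) again — its k=1 value — and the period has length 2.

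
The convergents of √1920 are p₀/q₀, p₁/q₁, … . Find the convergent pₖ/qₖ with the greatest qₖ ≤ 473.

10341/236

√1920 = [43; 1, 4, 2, 21, 2, 4, 1, 86, …] (period length 8).
Convergents:
  p_0/q_0 = 43/1
  p_1/q_1 = 44/1
  p_2/q_2 = 219/5
  p_3/q_3 = 482/11
  p_4/q_4 = 10341/236
  p_5/q_5 = 21164/483
q_4 = 236 ≤ 473 < 483 = q_5, so the answer is 10341/236.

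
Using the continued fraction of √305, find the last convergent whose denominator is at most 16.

227/13

√305 = [17; 2, 6, 2, 34, …] (period length 4).
Convergents:
  p_0/q_0 = 17/1
  p_1/q_1 = 35/2
  p_2/q_2 = 227/13
  p_3/q_3 = 489/28
q_2 = 13 ≤ 16 < 28 = q_3, so the answer is 227/13.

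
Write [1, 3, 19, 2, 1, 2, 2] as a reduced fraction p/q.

1491/1123

Using pₖ = aₖpₖ₋₁ + pₖ₋₂ and qₖ = aₖqₖ₋₁ + qₖ₋₂:
  k=0: a=1, p=1, q=1
  k=1: a=3, p=4, q=3
  k=2: a=19, p=77, q=58
  k=3: a=2, p=158, q=119
  k=4: a=1, p=235, q=177
  k=5: a=2, p=628, q=473
  k=6: a=2, p=1491, q=1123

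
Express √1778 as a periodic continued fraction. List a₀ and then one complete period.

a₀ = ⌊√1778⌋ = 42.
With m₀=0, d₀=1 and mₖ₊₁ = dₖaₖ − mₖ, dₖ₊₁ = (n − mₖ₊₁²)/dₖ, aₖ₊₁ = ⌊(a₀+mₖ₊₁)/dₖ₊₁⌋:
  k=1: m=42, d=14, a=6
  k=2: m=42, d=1, a=84
d=1 and a=2a₀=84 at k=2, so the next step gives (m, d) = (42, 14) again — its k=1 value — and the period has length 2.

[42; 6, 84]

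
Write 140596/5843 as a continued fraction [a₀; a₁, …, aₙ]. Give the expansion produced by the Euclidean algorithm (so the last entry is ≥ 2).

[24; 16, 19, 6, 3]

140596 = 24×5843 + 364
5843 = 16×364 + 19
364 = 19×19 + 3
19 = 6×3 + 1
3 = 3×1 + 0  (stop)
So 140596/5843 = [24; 16, 19, 6, 3].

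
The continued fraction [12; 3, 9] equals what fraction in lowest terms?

345/28

Fold from the inside: start with 9/1.
  3 + 1/9 = 28/9
  12 + 9/28 = 345/28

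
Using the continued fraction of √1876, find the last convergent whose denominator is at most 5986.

137215/3168

√1876 = [43; 3, 5, 12, 5, 3, 86, …] (period length 6).
Convergents:
  p_0/q_0 = 43/1
  p_1/q_1 = 130/3
  p_2/q_2 = 693/16
  p_3/q_3 = 8446/195
  p_4/q_4 = 42923/991
  p_5/q_5 = 137215/3168
  p_6/q_6 = 11843413/273439
q_5 = 3168 ≤ 5986 < 273439 = q_6, so the answer is 137215/3168.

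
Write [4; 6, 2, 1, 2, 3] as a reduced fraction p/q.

715/172

Fold from the inside: start with 3/1.
  2 + 1/3 = 7/3
  1 + 3/7 = 10/7
  2 + 7/10 = 27/10
  6 + 10/27 = 172/27
  4 + 27/172 = 715/172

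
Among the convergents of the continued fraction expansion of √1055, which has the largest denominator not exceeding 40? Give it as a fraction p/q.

√1055 = [32; 2, 12, 2, 64, …] (period length 4).
Convergents:
  p_0/q_0 = 32/1
  p_1/q_1 = 65/2
  p_2/q_2 = 812/25
  p_3/q_3 = 1689/52
q_2 = 25 ≤ 40 < 52 = q_3, so the answer is 812/25.

812/25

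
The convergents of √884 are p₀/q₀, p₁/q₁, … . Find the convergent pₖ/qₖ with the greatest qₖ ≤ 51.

1219/41

√884 = [29; 1, 2, 1, 2, 1, 2, 1, 58, …] (period length 8).
Convergents:
  p_0/q_0 = 29/1
  p_1/q_1 = 30/1
  p_2/q_2 = 89/3
  p_3/q_3 = 119/4
  p_4/q_4 = 327/11
  p_5/q_5 = 446/15
  p_6/q_6 = 1219/41
  p_7/q_7 = 1665/56
q_6 = 41 ≤ 51 < 56 = q_7, so the answer is 1219/41.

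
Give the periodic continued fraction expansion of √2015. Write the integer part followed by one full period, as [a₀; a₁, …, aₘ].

[44; 1, 7, 1, 88]

a₀ = ⌊√2015⌋ = 44.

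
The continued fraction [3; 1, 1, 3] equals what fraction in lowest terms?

25/7

Using pₖ = aₖpₖ₋₁ + pₖ₋₂ and qₖ = aₖqₖ₋₁ + qₖ₋₂:
  k=0: a=3, p=3, q=1
  k=1: a=1, p=4, q=1
  k=2: a=1, p=7, q=2
  k=3: a=3, p=25, q=7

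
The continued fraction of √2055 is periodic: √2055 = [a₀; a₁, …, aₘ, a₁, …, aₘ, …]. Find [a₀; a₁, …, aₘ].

a₀ = ⌊√2055⌋ = 45.

[45; 3, 90]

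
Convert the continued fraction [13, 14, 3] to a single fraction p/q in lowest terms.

Fold from the inside: start with 3/1.
  14 + 1/3 = 43/3
  13 + 3/43 = 562/43

562/43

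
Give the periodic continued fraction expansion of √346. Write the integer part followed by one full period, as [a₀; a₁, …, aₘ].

a₀ = ⌊√346⌋ = 18.
With m₀=0, d₀=1 and mₖ₊₁ = dₖaₖ − mₖ, dₖ₊₁ = (n − mₖ₊₁²)/dₖ, aₖ₊₁ = ⌊(a₀+mₖ₊₁)/dₖ₊₁⌋:
  k=1: m=18, d=22, a=1
  k=2: m=4, d=15, a=1
  k=3: m=11, d=15, a=1
  k=4: m=4, d=22, a=1
  k=5: m=18, d=1, a=36
d=1 and a=2a₀=36 at k=5, so the next step gives (m, d) = (18, 22) again — its k=1 value — and the period has length 5.

[18; 1, 1, 1, 1, 36]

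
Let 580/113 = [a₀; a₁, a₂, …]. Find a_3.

580 = 5·113 + 15   →  a_0 = 5
113 = 7·15 + 8   →  a_1 = 7
15 = 1·8 + 7   →  a_2 = 1
8 = 1·7 + 1   →  a_3 = 1

1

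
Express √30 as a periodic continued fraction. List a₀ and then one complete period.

a₀ = ⌊√30⌋ = 5.
With m₀=0, d₀=1 and mₖ₊₁ = dₖaₖ − mₖ, dₖ₊₁ = (n − mₖ₊₁²)/dₖ, aₖ₊₁ = ⌊(a₀+mₖ₊₁)/dₖ₊₁⌋:
  k=1: m=5, d=5, a=2
  k=2: m=5, d=1, a=10
d=1 and a=2a₀=10 at k=2, so the next step gives (m, d) = (5, 5) again — its k=1 value — and the period has length 2.

[5; 2, 10]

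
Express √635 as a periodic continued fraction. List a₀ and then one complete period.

[25; 5, 50]

a₀ = ⌊√635⌋ = 25.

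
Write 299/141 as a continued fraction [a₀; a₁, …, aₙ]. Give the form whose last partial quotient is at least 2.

[2; 8, 3, 2, 2]

299 = 2×141 + 17
141 = 8×17 + 5
17 = 3×5 + 2
5 = 2×2 + 1
2 = 2×1 + 0  (stop)
So 299/141 = [2; 8, 3, 2, 2].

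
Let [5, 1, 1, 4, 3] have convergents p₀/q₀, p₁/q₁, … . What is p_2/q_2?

11/2

Using pₖ = aₖpₖ₋₁ + pₖ₋₂, qₖ = aₖqₖ₋₁ + qₖ₋₂ (with p₋₁=1, p₋₂=0, q₋₁=0, q₋₂=1):
  k=0: a=5, p=5, q=1
  k=1: a=1, p=6, q=1
  k=2: a=1, p=11, q=2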